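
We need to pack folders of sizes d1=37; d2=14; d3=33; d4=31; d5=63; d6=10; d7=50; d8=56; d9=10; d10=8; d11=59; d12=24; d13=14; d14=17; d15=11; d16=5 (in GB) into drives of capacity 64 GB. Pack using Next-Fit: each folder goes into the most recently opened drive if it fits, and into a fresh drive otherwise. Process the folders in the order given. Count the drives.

drive 1: place d1 (37 GB), 27 GB left
drive 1: place d2 (14 GB), 13 GB left
drive 2: place d3 (33 GB), 31 GB left
drive 2: place d4 (31 GB), 0 GB left
drive 3: place d5 (63 GB), 1 GB left
drive 4: place d6 (10 GB), 54 GB left
drive 4: place d7 (50 GB), 4 GB left
drive 5: place d8 (56 GB), 8 GB left
drive 6: place d9 (10 GB), 54 GB left
drive 6: place d10 (8 GB), 46 GB left
drive 7: place d11 (59 GB), 5 GB left
drive 8: place d12 (24 GB), 40 GB left
drive 8: place d13 (14 GB), 26 GB left
drive 8: place d14 (17 GB), 9 GB left
drive 9: place d15 (11 GB), 53 GB left
drive 9: place d16 (5 GB), 48 GB left

9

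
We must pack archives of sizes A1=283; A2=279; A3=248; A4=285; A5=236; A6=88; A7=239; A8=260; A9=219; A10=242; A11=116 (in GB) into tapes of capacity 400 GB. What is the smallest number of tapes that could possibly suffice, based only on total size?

7

Total size = 283 + 279 + 248 + 285 + 236 + 88 + 239 + 260 + 219 + 242 + 116 = 2495 GB.
⌈2495 / 400⌉ = 7.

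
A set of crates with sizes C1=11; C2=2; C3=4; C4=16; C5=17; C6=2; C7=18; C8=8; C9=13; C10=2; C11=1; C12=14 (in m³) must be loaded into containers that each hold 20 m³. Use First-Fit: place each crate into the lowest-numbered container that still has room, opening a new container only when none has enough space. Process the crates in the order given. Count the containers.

C1 (11 m³) → container 1 (remaining 9 m³)
C2 (2 m³) → container 1 (remaining 7 m³)
C3 (4 m³) → container 1 (remaining 3 m³)
C4 (16 m³) → container 2 (remaining 4 m³)
C5 (17 m³) → container 3 (remaining 3 m³)
C6 (2 m³) → container 1 (remaining 1 m³)
C7 (18 m³) → container 4 (remaining 2 m³)
C8 (8 m³) → container 5 (remaining 12 m³)
C9 (13 m³) → container 6 (remaining 7 m³)
C10 (2 m³) → container 2 (remaining 2 m³)
C11 (1 m³) → container 1 (remaining 0 m³)
C12 (14 m³) → container 7 (remaining 6 m³)

7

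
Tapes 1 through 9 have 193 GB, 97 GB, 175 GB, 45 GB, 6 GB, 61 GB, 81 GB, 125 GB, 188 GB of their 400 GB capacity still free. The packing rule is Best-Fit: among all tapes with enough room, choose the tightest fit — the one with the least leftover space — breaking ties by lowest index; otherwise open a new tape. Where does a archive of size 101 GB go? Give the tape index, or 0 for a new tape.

8

Tapes with room: tape 1 (193 GB), tape 3 (175 GB), tape 8 (125 GB), tape 9 (188 GB).
Tightest fit is tape 8 with 125 GB free.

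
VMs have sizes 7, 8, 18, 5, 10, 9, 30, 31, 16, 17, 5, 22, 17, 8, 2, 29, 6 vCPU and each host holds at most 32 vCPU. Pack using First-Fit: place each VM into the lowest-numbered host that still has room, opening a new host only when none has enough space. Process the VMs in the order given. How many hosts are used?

9 hosts

7 vCPU → host 1 (remaining 25 vCPU)
8 vCPU → host 1 (remaining 17 vCPU)
18 vCPU → host 2 (remaining 14 vCPU)
5 vCPU → host 1 (remaining 12 vCPU)
10 vCPU → host 1 (remaining 2 vCPU)
9 vCPU → host 2 (remaining 5 vCPU)
30 vCPU → host 3 (remaining 2 vCPU)
31 vCPU → host 4 (remaining 1 vCPU)
16 vCPU → host 5 (remaining 16 vCPU)
17 vCPU → host 6 (remaining 15 vCPU)
5 vCPU → host 2 (remaining 0 vCPU)
22 vCPU → host 7 (remaining 10 vCPU)
17 vCPU → host 8 (remaining 15 vCPU)
8 vCPU → host 5 (remaining 8 vCPU)
2 vCPU → host 1 (remaining 0 vCPU)
29 vCPU → host 9 (remaining 3 vCPU)
6 vCPU → host 5 (remaining 2 vCPU)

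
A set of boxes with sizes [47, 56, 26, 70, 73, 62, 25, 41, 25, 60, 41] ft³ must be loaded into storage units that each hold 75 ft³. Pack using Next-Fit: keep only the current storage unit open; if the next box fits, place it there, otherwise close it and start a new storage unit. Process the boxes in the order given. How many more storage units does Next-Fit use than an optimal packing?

Next-Fit: [47] [56] [26] [70] [73] [62] [25,41] [25] [60] [41] → 10 storage units.
Total size 526 ft³; any packing needs at least ⌈526/75⌉ = 8 storage units.
An optimal packing achieves that bound: [73] [70] [62] [60] [56] [47,26] [41,25] [41,25] → 8 storage units.
Excess: 10 − 8 = 2.

2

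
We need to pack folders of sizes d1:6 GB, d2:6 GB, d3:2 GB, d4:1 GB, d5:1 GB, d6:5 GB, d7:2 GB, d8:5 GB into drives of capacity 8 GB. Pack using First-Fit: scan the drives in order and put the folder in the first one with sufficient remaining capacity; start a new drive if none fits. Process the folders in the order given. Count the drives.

drive 1: place d1 (6 GB), 2 GB left
drive 2: place d2 (6 GB), 2 GB left
drive 1: place d3 (2 GB), 0 GB left
drive 2: place d4 (1 GB), 1 GB left
drive 2: place d5 (1 GB), 0 GB left
drive 3: place d6 (5 GB), 3 GB left
drive 3: place d7 (2 GB), 1 GB left
drive 4: place d8 (5 GB), 3 GB left

4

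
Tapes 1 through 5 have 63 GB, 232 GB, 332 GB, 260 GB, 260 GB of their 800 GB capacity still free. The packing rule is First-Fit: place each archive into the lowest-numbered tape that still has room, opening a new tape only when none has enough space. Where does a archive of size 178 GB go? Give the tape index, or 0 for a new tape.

2

Tapes with room: tape 2 (232 GB), tape 3 (332 GB), tape 4 (260 GB), tape 5 (260 GB).
The first with room is tape 2.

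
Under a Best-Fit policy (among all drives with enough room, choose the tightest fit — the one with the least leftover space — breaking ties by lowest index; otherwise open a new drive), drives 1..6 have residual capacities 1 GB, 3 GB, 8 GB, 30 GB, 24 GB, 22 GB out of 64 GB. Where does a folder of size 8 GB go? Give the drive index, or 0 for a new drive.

3

Drives with room: drive 3 (8 GB), drive 4 (30 GB), drive 5 (24 GB), drive 6 (22 GB).
Tightest fit is drive 3 with 8 GB free.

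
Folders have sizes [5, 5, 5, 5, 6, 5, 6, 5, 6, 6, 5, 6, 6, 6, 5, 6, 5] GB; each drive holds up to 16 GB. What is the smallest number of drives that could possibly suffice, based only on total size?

6 drives

Total size = 5 + 5 + 5 + 5 + 6 + 5 + 6 + 5 + 6 + 6 + 5 + 6 + 6 + 6 + 5 + 6 + 5 = 93 GB.
⌈93 / 16⌉ = 6.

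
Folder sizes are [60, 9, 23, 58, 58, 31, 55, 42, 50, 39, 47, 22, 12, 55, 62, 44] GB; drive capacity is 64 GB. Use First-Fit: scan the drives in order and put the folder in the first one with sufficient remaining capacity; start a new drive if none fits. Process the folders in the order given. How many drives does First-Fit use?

60 GB → drive 1 (remaining 4 GB)
9 GB → drive 2 (remaining 55 GB)
23 GB → drive 2 (remaining 32 GB)
58 GB → drive 3 (remaining 6 GB)
58 GB → drive 4 (remaining 6 GB)
31 GB → drive 2 (remaining 1 GB)
55 GB → drive 5 (remaining 9 GB)
42 GB → drive 6 (remaining 22 GB)
50 GB → drive 7 (remaining 14 GB)
39 GB → drive 8 (remaining 25 GB)
47 GB → drive 9 (remaining 17 GB)
22 GB → drive 6 (remaining 0 GB)
12 GB → drive 7 (remaining 2 GB)
55 GB → drive 10 (remaining 9 GB)
62 GB → drive 11 (remaining 2 GB)
44 GB → drive 12 (remaining 20 GB)

12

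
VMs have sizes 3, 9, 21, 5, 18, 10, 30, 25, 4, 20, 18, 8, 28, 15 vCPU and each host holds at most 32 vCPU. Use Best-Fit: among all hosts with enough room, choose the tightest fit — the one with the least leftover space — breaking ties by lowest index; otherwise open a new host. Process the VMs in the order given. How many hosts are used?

8

3 vCPU → host 1 (remaining 29 vCPU)
9 vCPU → host 1 (remaining 20 vCPU)
21 vCPU → host 2 (remaining 11 vCPU)
5 vCPU → host 2 (remaining 6 vCPU)
18 vCPU → host 1 (remaining 2 vCPU)
10 vCPU → host 3 (remaining 22 vCPU)
30 vCPU → host 4 (remaining 2 vCPU)
25 vCPU → host 5 (remaining 7 vCPU)
4 vCPU → host 2 (remaining 2 vCPU)
20 vCPU → host 3 (remaining 2 vCPU)
18 vCPU → host 6 (remaining 14 vCPU)
8 vCPU → host 6 (remaining 6 vCPU)
28 vCPU → host 7 (remaining 4 vCPU)
15 vCPU → host 8 (remaining 17 vCPU)
Final hosts: [3,9,18] [21,5,4] [10,20] [30] [25] [18,8] [28] [15].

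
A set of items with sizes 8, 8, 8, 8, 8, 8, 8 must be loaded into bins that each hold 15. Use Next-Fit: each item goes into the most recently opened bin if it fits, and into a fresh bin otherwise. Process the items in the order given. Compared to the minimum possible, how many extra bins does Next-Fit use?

0

Next-Fit: [8] [8] [8] [8] [8] [8] [8] → 7 bins.
7 items exceed 7.5 (half the capacity), and no two of those can share a bin, so at least 7 bins are needed.
So 7 is already optimal.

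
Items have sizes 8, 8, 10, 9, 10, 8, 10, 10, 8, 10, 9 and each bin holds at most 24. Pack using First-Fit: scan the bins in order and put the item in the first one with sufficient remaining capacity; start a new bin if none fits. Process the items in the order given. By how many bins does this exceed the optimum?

First-Fit: [8,8,8] [10,9] [10,10] [10,8] [10,9] → 5 bins.
Total size 100; any packing needs at least ⌈100/24⌉ = 5 bins.
So 5 is already optimal.

0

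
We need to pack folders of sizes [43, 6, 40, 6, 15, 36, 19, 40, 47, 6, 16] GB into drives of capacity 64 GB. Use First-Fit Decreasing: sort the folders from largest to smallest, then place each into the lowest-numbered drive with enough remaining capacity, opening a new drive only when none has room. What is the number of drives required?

5 drives

Sorted descending: 47, 43, 40, 40, 36, 19, 16, 15, 6, 6, 6.
Put 47 GB in drive 1; 17 GB remain.
Put 43 GB in drive 2; 21 GB remain.
Put 40 GB in drive 3; 24 GB remain.
Put 40 GB in drive 4; 24 GB remain.
Put 36 GB in drive 5; 28 GB remain.
Put 19 GB in drive 2; 2 GB remain.
Put 16 GB in drive 1; 1 GB remain.
Put 15 GB in drive 3; 9 GB remain.
Put 6 GB in drive 3; 3 GB remain.
Put 6 GB in drive 4; 18 GB remain.
Put 6 GB in drive 4; 12 GB remain.
Final drives: [47,16] [43,19] [40,15,6] [40,6,6] [36].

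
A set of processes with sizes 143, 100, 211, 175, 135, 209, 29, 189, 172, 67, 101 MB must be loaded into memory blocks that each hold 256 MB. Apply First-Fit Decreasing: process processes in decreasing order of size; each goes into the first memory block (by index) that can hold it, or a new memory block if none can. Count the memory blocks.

Sorted descending: 211, 209, 189, 175, 172, 143, 135, 101, 100, 67, 29.
211 MB → memory block 1 (remaining 45 MB)
209 MB → memory block 2 (remaining 47 MB)
189 MB → memory block 3 (remaining 67 MB)
175 MB → memory block 4 (remaining 81 MB)
172 MB → memory block 5 (remaining 84 MB)
143 MB → memory block 6 (remaining 113 MB)
135 MB → memory block 7 (remaining 121 MB)
101 MB → memory block 6 (remaining 12 MB)
100 MB → memory block 7 (remaining 21 MB)
67 MB → memory block 3 (remaining 0 MB)
29 MB → memory block 1 (remaining 16 MB)
Final memory blocks: [211,29] [209] [189,67] [175] [172] [143,101] [135,100].

7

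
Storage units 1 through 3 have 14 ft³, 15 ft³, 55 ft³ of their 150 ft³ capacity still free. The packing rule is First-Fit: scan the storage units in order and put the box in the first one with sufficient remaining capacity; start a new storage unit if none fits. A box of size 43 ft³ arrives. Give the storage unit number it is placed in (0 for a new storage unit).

3

Storage units with room: storage unit 3 (55 ft³).
The first with room is storage unit 3.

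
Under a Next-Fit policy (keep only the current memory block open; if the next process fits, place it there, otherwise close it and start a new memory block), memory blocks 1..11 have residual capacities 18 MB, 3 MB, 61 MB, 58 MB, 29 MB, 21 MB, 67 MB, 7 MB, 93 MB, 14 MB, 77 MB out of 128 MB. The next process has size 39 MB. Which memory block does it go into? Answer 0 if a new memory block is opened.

11

Next-Fit only looks at memory block 11, which has 77 MB free.
39 MB fits there.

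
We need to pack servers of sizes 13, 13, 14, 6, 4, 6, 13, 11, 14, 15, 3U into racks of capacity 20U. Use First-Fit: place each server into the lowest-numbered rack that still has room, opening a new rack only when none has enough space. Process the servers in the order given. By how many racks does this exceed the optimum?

0

First-Fit: [13,6] [13,4,3] [14,6] [13] [11] [14] [15] → 7 racks.
7 servers exceed 10U (half the capacity), and no two of those can share a rack, so at least 7 racks are needed.
So 7 is already optimal.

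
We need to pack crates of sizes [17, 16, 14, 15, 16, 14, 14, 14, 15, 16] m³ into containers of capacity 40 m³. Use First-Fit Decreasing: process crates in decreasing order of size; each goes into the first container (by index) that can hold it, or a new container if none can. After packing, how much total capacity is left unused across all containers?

Sorted descending: 17, 16, 16, 16, 15, 15, 14, 14, 14, 14.
Put 17 m³ in container 1; 23 m³ remain.
Put 16 m³ in container 1; 7 m³ remain.
Put 16 m³ in container 2; 24 m³ remain.
Put 16 m³ in container 2; 8 m³ remain.
Put 15 m³ in container 3; 25 m³ remain.
Put 15 m³ in container 3; 10 m³ remain.
Put 14 m³ in container 4; 26 m³ remain.
Put 14 m³ in container 4; 12 m³ remain.
Put 14 m³ in container 5; 26 m³ remain.
Put 14 m³ in container 5; 12 m³ remain.
5 containers × 40 m³ = 200 m³; used 151 m³; unused 49 m³.

49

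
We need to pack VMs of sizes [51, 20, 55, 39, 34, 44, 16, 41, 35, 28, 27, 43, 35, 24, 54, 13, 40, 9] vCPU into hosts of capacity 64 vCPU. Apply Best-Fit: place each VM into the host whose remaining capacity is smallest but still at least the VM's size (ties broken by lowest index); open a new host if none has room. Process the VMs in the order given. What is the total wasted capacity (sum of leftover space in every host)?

96

Put 51 vCPU in host 1; 13 vCPU remain.
Put 20 vCPU in host 2; 44 vCPU remain.
Put 55 vCPU in host 3; 9 vCPU remain.
Put 39 vCPU in host 2; 5 vCPU remain.
Put 34 vCPU in host 4; 30 vCPU remain.
Put 44 vCPU in host 5; 20 vCPU remain.
Put 16 vCPU in host 5; 4 vCPU remain.
Put 41 vCPU in host 6; 23 vCPU remain.
Put 35 vCPU in host 7; 29 vCPU remain.
Put 28 vCPU in host 7; 1 vCPU remain.
Put 27 vCPU in host 4; 3 vCPU remain.
Put 43 vCPU in host 8; 21 vCPU remain.
Put 35 vCPU in host 9; 29 vCPU remain.
Put 24 vCPU in host 9; 5 vCPU remain.
Put 54 vCPU in host 10; 10 vCPU remain.
Put 13 vCPU in host 1; 0 vCPU remain.
Put 40 vCPU in host 11; 24 vCPU remain.
Put 9 vCPU in host 3; 0 vCPU remain.
11 hosts × 64 vCPU = 704 vCPU; used 608 vCPU; unused 96 vCPU.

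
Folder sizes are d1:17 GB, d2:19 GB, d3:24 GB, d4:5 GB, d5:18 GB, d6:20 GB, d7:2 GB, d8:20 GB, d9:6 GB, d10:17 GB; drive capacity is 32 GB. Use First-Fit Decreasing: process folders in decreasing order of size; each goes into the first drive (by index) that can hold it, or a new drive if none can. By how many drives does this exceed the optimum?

0

First-Fit Decreasing: [24,6,2] [20,5] [20] [19] [18] [17] [17] → 7 drives.
7 folders exceed 16 GB (half the capacity), and no two of those can share a drive, so at least 7 drives are needed.
So 7 is already optimal.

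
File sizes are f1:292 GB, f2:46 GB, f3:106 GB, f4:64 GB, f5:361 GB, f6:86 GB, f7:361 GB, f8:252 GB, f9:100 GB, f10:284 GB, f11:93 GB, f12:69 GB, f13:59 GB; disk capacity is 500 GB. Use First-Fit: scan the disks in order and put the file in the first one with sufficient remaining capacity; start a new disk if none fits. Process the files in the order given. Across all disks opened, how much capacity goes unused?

327

f1 (292 GB) → disk 1 (remaining 208 GB)
f2 (46 GB) → disk 1 (remaining 162 GB)
f3 (106 GB) → disk 1 (remaining 56 GB)
f4 (64 GB) → disk 2 (remaining 436 GB)
f5 (361 GB) → disk 2 (remaining 75 GB)
f6 (86 GB) → disk 3 (remaining 414 GB)
f7 (361 GB) → disk 3 (remaining 53 GB)
f8 (252 GB) → disk 4 (remaining 248 GB)
f9 (100 GB) → disk 4 (remaining 148 GB)
f10 (284 GB) → disk 5 (remaining 216 GB)
f11 (93 GB) → disk 4 (remaining 55 GB)
f12 (69 GB) → disk 2 (remaining 6 GB)
f13 (59 GB) → disk 5 (remaining 157 GB)
5 disks × 500 GB = 2500 GB; used 2173 GB; unused 327 GB.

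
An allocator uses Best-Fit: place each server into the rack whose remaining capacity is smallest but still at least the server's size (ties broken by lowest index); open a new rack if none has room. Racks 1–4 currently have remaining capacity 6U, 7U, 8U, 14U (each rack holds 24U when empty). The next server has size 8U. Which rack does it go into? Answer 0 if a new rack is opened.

3

Racks with room: rack 3 (8U), rack 4 (14U).
Tightest fit is rack 3 with 8U free.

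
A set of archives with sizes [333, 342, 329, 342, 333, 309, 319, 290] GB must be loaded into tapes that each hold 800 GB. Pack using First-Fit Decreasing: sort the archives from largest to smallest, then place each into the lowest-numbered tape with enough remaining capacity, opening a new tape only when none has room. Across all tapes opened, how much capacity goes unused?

Sorted descending: 342, 342, 333, 333, 329, 319, 309, 290.
Put 342 GB in tape 1; 458 GB remain.
Put 342 GB in tape 1; 116 GB remain.
Put 333 GB in tape 2; 467 GB remain.
Put 333 GB in tape 2; 134 GB remain.
Put 329 GB in tape 3; 471 GB remain.
Put 319 GB in tape 3; 152 GB remain.
Put 309 GB in tape 4; 491 GB remain.
Put 290 GB in tape 4; 201 GB remain.
4 tapes × 800 GB = 3200 GB; used 2597 GB; unused 603 GB.

603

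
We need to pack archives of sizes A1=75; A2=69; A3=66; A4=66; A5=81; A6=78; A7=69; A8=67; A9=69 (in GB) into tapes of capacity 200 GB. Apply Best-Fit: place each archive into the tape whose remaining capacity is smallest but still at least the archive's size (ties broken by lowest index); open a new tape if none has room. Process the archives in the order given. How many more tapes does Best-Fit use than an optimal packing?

0

Best-Fit: [75,69] [66,66,67] [81,78] [69,69] → 4 tapes.
Total size 640 GB; any packing needs at least ⌈640/200⌉ = 4 tapes.
So 4 is already optimal.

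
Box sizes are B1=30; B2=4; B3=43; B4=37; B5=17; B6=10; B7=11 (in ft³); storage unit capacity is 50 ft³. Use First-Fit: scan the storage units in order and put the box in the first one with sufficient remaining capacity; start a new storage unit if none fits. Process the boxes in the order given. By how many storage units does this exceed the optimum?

0

First-Fit: [30,4,10] [43] [37,11] [17] → 4 storage units.
Total size 152 ft³; any packing needs at least ⌈152/50⌉ = 4 storage units.
So 4 is already optimal.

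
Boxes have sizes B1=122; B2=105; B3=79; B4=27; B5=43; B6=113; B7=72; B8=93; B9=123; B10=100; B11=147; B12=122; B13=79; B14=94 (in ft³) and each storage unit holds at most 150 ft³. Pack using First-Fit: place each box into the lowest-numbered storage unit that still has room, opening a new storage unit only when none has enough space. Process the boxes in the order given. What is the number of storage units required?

B1 (122 ft³) → storage unit 1 (remaining 28 ft³)
B2 (105 ft³) → storage unit 2 (remaining 45 ft³)
B3 (79 ft³) → storage unit 3 (remaining 71 ft³)
B4 (27 ft³) → storage unit 1 (remaining 1 ft³)
B5 (43 ft³) → storage unit 2 (remaining 2 ft³)
B6 (113 ft³) → storage unit 4 (remaining 37 ft³)
B7 (72 ft³) → storage unit 5 (remaining 78 ft³)
B8 (93 ft³) → storage unit 6 (remaining 57 ft³)
B9 (123 ft³) → storage unit 7 (remaining 27 ft³)
B10 (100 ft³) → storage unit 8 (remaining 50 ft³)
B11 (147 ft³) → storage unit 9 (remaining 3 ft³)
B12 (122 ft³) → storage unit 10 (remaining 28 ft³)
B13 (79 ft³) → storage unit 11 (remaining 71 ft³)
B14 (94 ft³) → storage unit 12 (remaining 56 ft³)

12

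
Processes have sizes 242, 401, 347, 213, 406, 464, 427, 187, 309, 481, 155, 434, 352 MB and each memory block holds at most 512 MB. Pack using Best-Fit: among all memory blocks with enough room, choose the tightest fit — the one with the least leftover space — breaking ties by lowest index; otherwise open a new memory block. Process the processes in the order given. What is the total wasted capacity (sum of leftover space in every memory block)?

702

memory block 1: place 242 MB, 270 MB left
memory block 2: place 401 MB, 111 MB left
memory block 3: place 347 MB, 165 MB left
memory block 1: place 213 MB, 57 MB left
memory block 4: place 406 MB, 106 MB left
memory block 5: place 464 MB, 48 MB left
memory block 6: place 427 MB, 85 MB left
memory block 7: place 187 MB, 325 MB left
memory block 7: place 309 MB, 16 MB left
memory block 8: place 481 MB, 31 MB left
memory block 3: place 155 MB, 10 MB left
memory block 9: place 434 MB, 78 MB left
memory block 10: place 352 MB, 160 MB left
10 memory blocks × 512 MB = 5120 MB; used 4418 MB; unused 702 MB.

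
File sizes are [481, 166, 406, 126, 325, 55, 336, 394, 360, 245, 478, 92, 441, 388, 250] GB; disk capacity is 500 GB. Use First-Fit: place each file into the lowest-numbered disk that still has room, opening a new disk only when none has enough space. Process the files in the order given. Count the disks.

11

481 GB → disk 1 (remaining 19 GB)
166 GB → disk 2 (remaining 334 GB)
406 GB → disk 3 (remaining 94 GB)
126 GB → disk 2 (remaining 208 GB)
325 GB → disk 4 (remaining 175 GB)
55 GB → disk 2 (remaining 153 GB)
336 GB → disk 5 (remaining 164 GB)
394 GB → disk 6 (remaining 106 GB)
360 GB → disk 7 (remaining 140 GB)
245 GB → disk 8 (remaining 255 GB)
478 GB → disk 9 (remaining 22 GB)
92 GB → disk 2 (remaining 61 GB)
441 GB → disk 10 (remaining 59 GB)
388 GB → disk 11 (remaining 112 GB)
250 GB → disk 8 (remaining 5 GB)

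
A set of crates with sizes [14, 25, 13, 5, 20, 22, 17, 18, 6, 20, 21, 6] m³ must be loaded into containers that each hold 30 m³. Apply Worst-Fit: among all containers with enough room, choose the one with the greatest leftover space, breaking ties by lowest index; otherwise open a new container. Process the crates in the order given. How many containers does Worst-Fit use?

8 containers

Put 14 m³ in container 1; 16 m³ remain.
Put 25 m³ in container 2; 5 m³ remain.
Put 13 m³ in container 1; 3 m³ remain.
Put 5 m³ in container 2; 0 m³ remain.
Put 20 m³ in container 3; 10 m³ remain.
Put 22 m³ in container 4; 8 m³ remain.
Put 17 m³ in container 5; 13 m³ remain.
Put 18 m³ in container 6; 12 m³ remain.
Put 6 m³ in container 5; 7 m³ remain.
Put 20 m³ in container 7; 10 m³ remain.
Put 21 m³ in container 8; 9 m³ remain.
Put 6 m³ in container 6; 6 m³ remain.
Final containers: [14,13] [25,5] [20] [22] [17,6] [18,6] [20] [21].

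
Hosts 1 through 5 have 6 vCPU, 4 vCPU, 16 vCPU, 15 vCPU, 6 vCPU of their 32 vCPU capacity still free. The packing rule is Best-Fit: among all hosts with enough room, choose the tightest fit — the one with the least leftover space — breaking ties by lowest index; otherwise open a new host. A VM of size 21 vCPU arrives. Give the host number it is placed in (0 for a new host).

No host has ≥ 21 vCPU free, so a new host is opened.

0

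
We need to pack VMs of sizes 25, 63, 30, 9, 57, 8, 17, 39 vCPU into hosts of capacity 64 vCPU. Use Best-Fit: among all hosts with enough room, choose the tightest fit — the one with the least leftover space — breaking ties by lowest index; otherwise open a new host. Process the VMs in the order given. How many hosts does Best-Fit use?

4

25 vCPU → host 1 (remaining 39 vCPU)
63 vCPU → host 2 (remaining 1 vCPU)
30 vCPU → host 1 (remaining 9 vCPU)
9 vCPU → host 1 (remaining 0 vCPU)
57 vCPU → host 3 (remaining 7 vCPU)
8 vCPU → host 4 (remaining 56 vCPU)
17 vCPU → host 4 (remaining 39 vCPU)
39 vCPU → host 4 (remaining 0 vCPU)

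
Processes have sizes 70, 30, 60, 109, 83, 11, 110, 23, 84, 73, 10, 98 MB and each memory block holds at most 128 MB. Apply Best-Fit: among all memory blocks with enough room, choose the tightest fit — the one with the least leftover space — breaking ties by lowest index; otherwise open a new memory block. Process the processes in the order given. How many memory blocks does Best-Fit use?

8

70 MB → memory block 1 (remaining 58 MB)
30 MB → memory block 1 (remaining 28 MB)
60 MB → memory block 2 (remaining 68 MB)
109 MB → memory block 3 (remaining 19 MB)
83 MB → memory block 4 (remaining 45 MB)
11 MB → memory block 3 (remaining 8 MB)
110 MB → memory block 5 (remaining 18 MB)
23 MB → memory block 1 (remaining 5 MB)
84 MB → memory block 6 (remaining 44 MB)
73 MB → memory block 7 (remaining 55 MB)
10 MB → memory block 5 (remaining 8 MB)
98 MB → memory block 8 (remaining 30 MB)
Final memory blocks: [70,30,23] [60] [109,11] [83] [110,10] [84] [73] [98].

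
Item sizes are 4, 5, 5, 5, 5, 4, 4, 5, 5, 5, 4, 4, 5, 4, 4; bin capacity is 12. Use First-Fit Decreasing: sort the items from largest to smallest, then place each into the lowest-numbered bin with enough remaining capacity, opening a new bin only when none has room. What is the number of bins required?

Sorted descending: 5, 5, 5, 5, 5, 5, 5, 5, 4, 4, 4, 4, 4, 4, 4.
5 → bin 1 (remaining 7)
5 → bin 1 (remaining 2)
5 → bin 2 (remaining 7)
5 → bin 2 (remaining 2)
5 → bin 3 (remaining 7)
5 → bin 3 (remaining 2)
5 → bin 4 (remaining 7)
5 → bin 4 (remaining 2)
4 → bin 5 (remaining 8)
4 → bin 5 (remaining 4)
4 → bin 5 (remaining 0)
4 → bin 6 (remaining 8)
4 → bin 6 (remaining 4)
4 → bin 6 (remaining 0)
4 → bin 7 (remaining 8)
Final bins: [5,5] [5,5] [5,5] [5,5] [4,4,4] [4,4,4] [4].

7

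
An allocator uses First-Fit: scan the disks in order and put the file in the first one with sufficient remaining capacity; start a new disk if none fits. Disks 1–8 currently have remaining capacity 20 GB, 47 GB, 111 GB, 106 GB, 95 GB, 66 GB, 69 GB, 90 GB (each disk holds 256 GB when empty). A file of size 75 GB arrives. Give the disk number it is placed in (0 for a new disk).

3

Disks with room: disk 3 (111 GB), disk 4 (106 GB), disk 5 (95 GB), disk 8 (90 GB).
The first with room is disk 3.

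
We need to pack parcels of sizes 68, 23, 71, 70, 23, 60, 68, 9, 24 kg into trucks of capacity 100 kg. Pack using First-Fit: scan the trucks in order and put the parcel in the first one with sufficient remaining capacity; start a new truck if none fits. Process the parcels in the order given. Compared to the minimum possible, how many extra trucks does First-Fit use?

0

First-Fit: [68,23,9] [71,23] [70,24] [60] [68] → 5 trucks.
Total size 416 kg; any packing needs at least ⌈416/100⌉ = 5 trucks.
So 5 is already optimal.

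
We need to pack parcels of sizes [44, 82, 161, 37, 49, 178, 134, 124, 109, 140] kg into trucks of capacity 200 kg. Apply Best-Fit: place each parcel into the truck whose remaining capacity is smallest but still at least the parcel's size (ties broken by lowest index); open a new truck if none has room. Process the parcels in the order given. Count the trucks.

Put 44 kg in truck 1; 156 kg remain.
Put 82 kg in truck 1; 74 kg remain.
Put 161 kg in truck 2; 39 kg remain.
Put 37 kg in truck 2; 2 kg remain.
Put 49 kg in truck 1; 25 kg remain.
Put 178 kg in truck 3; 22 kg remain.
Put 134 kg in truck 4; 66 kg remain.
Put 124 kg in truck 5; 76 kg remain.
Put 109 kg in truck 6; 91 kg remain.
Put 140 kg in truck 7; 60 kg remain.

7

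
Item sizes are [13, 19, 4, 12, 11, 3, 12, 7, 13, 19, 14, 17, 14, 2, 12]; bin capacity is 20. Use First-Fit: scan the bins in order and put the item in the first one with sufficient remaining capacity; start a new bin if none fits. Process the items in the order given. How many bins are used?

13 → bin 1 (remaining 7)
19 → bin 2 (remaining 1)
4 → bin 1 (remaining 3)
12 → bin 3 (remaining 8)
11 → bin 4 (remaining 9)
3 → bin 1 (remaining 0)
12 → bin 5 (remaining 8)
7 → bin 3 (remaining 1)
13 → bin 6 (remaining 7)
19 → bin 7 (remaining 1)
14 → bin 8 (remaining 6)
17 → bin 9 (remaining 3)
14 → bin 10 (remaining 6)
2 → bin 4 (remaining 7)
12 → bin 11 (remaining 8)
Final bins: [13,4,3] [19] [12,7] [11,2] [12] [13] [19] [14] [17] [14] [12].

11 bins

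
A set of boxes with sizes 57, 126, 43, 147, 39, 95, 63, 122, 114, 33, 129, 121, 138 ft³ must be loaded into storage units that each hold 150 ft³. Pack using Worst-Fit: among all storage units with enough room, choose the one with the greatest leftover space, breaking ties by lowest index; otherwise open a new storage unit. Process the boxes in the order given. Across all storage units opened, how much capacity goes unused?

273

Put 57 ft³ in storage unit 1; 93 ft³ remain.
Put 126 ft³ in storage unit 2; 24 ft³ remain.
Put 43 ft³ in storage unit 1; 50 ft³ remain.
Put 147 ft³ in storage unit 3; 3 ft³ remain.
Put 39 ft³ in storage unit 1; 11 ft³ remain.
Put 95 ft³ in storage unit 4; 55 ft³ remain.
Put 63 ft³ in storage unit 5; 87 ft³ remain.
Put 122 ft³ in storage unit 6; 28 ft³ remain.
Put 114 ft³ in storage unit 7; 36 ft³ remain.
Put 33 ft³ in storage unit 5; 54 ft³ remain.
Put 129 ft³ in storage unit 8; 21 ft³ remain.
Put 121 ft³ in storage unit 9; 29 ft³ remain.
Put 138 ft³ in storage unit 10; 12 ft³ remain.
10 storage units × 150 ft³ = 1500 ft³; used 1227 ft³; unused 273 ft³.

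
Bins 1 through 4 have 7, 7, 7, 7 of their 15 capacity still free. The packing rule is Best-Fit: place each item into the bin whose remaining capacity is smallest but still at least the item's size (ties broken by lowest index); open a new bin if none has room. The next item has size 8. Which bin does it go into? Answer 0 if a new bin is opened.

0

No bin has ≥ 8 free, so a new bin is opened.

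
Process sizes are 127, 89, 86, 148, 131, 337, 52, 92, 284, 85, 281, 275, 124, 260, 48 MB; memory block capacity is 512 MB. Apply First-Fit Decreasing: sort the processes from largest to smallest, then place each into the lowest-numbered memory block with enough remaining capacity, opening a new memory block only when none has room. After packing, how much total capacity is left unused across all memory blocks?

Sorted descending: 337, 284, 281, 275, 260, 148, 131, 127, 124, 92, 89, 86, 85, 52, 48.
Put 337 MB in memory block 1; 175 MB remain.
Put 284 MB in memory block 2; 228 MB remain.
Put 281 MB in memory block 3; 231 MB remain.
Put 275 MB in memory block 4; 237 MB remain.
Put 260 MB in memory block 5; 252 MB remain.
Put 148 MB in memory block 1; 27 MB remain.
Put 131 MB in memory block 2; 97 MB remain.
Put 127 MB in memory block 3; 104 MB remain.
Put 124 MB in memory block 4; 113 MB remain.
Put 92 MB in memory block 2; 5 MB remain.
Put 89 MB in memory block 3; 15 MB remain.
Put 86 MB in memory block 4; 27 MB remain.
Put 85 MB in memory block 5; 167 MB remain.
Put 52 MB in memory block 5; 115 MB remain.
Put 48 MB in memory block 5; 67 MB remain.
5 memory blocks × 512 MB = 2560 MB; used 2419 MB; unused 141 MB.

141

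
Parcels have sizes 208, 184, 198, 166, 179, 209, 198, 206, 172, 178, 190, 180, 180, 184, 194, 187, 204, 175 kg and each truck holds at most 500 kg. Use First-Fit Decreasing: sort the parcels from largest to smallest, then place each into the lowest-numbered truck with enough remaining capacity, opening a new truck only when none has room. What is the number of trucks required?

9

Sorted descending: 209, 208, 206, 204, 198, 198, 194, 190, 187, 184, 184, 180, 180, 179, 178, 175, 172, 166.
209 kg → truck 1 (remaining 291 kg)
208 kg → truck 1 (remaining 83 kg)
206 kg → truck 2 (remaining 294 kg)
204 kg → truck 2 (remaining 90 kg)
198 kg → truck 3 (remaining 302 kg)
198 kg → truck 3 (remaining 104 kg)
194 kg → truck 4 (remaining 306 kg)
190 kg → truck 4 (remaining 116 kg)
187 kg → truck 5 (remaining 313 kg)
184 kg → truck 5 (remaining 129 kg)
184 kg → truck 6 (remaining 316 kg)
180 kg → truck 6 (remaining 136 kg)
180 kg → truck 7 (remaining 320 kg)
179 kg → truck 7 (remaining 141 kg)
178 kg → truck 8 (remaining 322 kg)
175 kg → truck 8 (remaining 147 kg)
172 kg → truck 9 (remaining 328 kg)
166 kg → truck 9 (remaining 162 kg)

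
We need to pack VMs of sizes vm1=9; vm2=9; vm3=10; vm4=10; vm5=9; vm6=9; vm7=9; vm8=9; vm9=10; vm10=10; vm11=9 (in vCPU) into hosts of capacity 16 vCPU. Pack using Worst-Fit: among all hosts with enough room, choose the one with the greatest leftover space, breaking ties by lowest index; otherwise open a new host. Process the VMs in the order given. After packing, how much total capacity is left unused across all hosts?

73

Put vm1 (9 vCPU) in host 1; 7 vCPU remain.
Put vm2 (9 vCPU) in host 2; 7 vCPU remain.
Put vm3 (10 vCPU) in host 3; 6 vCPU remain.
Put vm4 (10 vCPU) in host 4; 6 vCPU remain.
Put vm5 (9 vCPU) in host 5; 7 vCPU remain.
Put vm6 (9 vCPU) in host 6; 7 vCPU remain.
Put vm7 (9 vCPU) in host 7; 7 vCPU remain.
Put vm8 (9 vCPU) in host 8; 7 vCPU remain.
Put vm9 (10 vCPU) in host 9; 6 vCPU remain.
Put vm10 (10 vCPU) in host 10; 6 vCPU remain.
Put vm11 (9 vCPU) in host 11; 7 vCPU remain.
11 hosts × 16 vCPU = 176 vCPU; used 103 vCPU; unused 73 vCPU.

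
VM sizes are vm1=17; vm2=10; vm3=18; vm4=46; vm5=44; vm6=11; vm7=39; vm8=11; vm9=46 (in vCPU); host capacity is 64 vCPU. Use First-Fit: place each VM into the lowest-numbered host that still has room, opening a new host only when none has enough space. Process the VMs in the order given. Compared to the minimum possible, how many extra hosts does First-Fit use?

1

First-Fit: [17,10,18,11] [46,11] [44] [39] [46] → 5 hosts.
Total size 242 vCPU; any packing needs at least ⌈242/64⌉ = 4 hosts.
An optimal packing achieves that bound: [46,18] [46,17] [44,11] [39,11,10] → 4 hosts.
Excess: 5 − 4 = 1.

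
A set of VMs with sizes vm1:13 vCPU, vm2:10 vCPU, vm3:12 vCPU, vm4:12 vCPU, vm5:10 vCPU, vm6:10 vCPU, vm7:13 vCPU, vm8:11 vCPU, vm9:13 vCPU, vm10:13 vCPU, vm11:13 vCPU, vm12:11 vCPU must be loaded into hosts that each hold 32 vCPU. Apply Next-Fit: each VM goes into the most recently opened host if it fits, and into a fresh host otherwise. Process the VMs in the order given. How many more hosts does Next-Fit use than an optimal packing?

Next-Fit: [13,10] [12,12] [10,10] [13,11] [13,13] [13,11] → 6 hosts.
Total size 141 vCPU; any packing needs at least ⌈141/32⌉ = 5 hosts.
An optimal packing achieves that bound: [13,13] [13,13] [13,12] [12,10,10] [11,11,10] → 5 hosts.
Excess: 6 − 5 = 1.

1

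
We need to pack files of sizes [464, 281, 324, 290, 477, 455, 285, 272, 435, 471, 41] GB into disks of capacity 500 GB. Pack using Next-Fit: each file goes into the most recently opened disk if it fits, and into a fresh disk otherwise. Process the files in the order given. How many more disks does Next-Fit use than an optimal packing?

1

Next-Fit: [464] [281] [324] [290] [477] [455] [285] [272] [435] [471] [41] → 11 disks.
10 files exceed 250 GB (half the capacity), and no two of those can share a disk, so at least 10 disks are needed.
An optimal packing achieves that bound: [477] [471] [464] [455,41] [435] [324] [290] [285] [281] [272] → 10 disks.
Excess: 11 − 10 = 1.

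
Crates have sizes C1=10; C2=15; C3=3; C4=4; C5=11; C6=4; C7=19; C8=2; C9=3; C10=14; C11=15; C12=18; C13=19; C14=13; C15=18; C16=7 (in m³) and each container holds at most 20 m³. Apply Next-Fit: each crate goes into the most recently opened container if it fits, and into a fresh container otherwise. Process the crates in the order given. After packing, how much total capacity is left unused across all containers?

45

C1 (10 m³) → container 1 (remaining 10 m³)
C2 (15 m³) → container 2 (remaining 5 m³)
C3 (3 m³) → container 2 (remaining 2 m³)
C4 (4 m³) → container 3 (remaining 16 m³)
C5 (11 m³) → container 3 (remaining 5 m³)
C6 (4 m³) → container 3 (remaining 1 m³)
C7 (19 m³) → container 4 (remaining 1 m³)
C8 (2 m³) → container 5 (remaining 18 m³)
C9 (3 m³) → container 5 (remaining 15 m³)
C10 (14 m³) → container 5 (remaining 1 m³)
C11 (15 m³) → container 6 (remaining 5 m³)
C12 (18 m³) → container 7 (remaining 2 m³)
C13 (19 m³) → container 8 (remaining 1 m³)
C14 (13 m³) → container 9 (remaining 7 m³)
C15 (18 m³) → container 10 (remaining 2 m³)
C16 (7 m³) → container 11 (remaining 13 m³)
11 containers × 20 m³ = 220 m³; used 175 m³; unused 45 m³.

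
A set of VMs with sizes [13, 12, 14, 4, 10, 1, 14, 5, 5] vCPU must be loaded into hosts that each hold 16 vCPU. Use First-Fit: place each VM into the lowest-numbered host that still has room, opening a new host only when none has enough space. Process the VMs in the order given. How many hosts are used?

Put 13 vCPU in host 1; 3 vCPU remain.
Put 12 vCPU in host 2; 4 vCPU remain.
Put 14 vCPU in host 3; 2 vCPU remain.
Put 4 vCPU in host 2; 0 vCPU remain.
Put 10 vCPU in host 4; 6 vCPU remain.
Put 1 vCPU in host 1; 2 vCPU remain.
Put 14 vCPU in host 5; 2 vCPU remain.
Put 5 vCPU in host 4; 1 vCPU remain.
Put 5 vCPU in host 6; 11 vCPU remain.

6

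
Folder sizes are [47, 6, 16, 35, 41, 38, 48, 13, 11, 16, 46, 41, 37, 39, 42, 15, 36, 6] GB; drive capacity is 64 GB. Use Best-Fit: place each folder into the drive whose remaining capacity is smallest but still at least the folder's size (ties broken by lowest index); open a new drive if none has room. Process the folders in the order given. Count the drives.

11

Put 47 GB in drive 1; 17 GB remain.
Put 6 GB in drive 1; 11 GB remain.
Put 16 GB in drive 2; 48 GB remain.
Put 35 GB in drive 2; 13 GB remain.
Put 41 GB in drive 3; 23 GB remain.
Put 38 GB in drive 4; 26 GB remain.
Put 48 GB in drive 5; 16 GB remain.
Put 13 GB in drive 2; 0 GB remain.
Put 11 GB in drive 1; 0 GB remain.
Put 16 GB in drive 5; 0 GB remain.
Put 46 GB in drive 6; 18 GB remain.
Put 41 GB in drive 7; 23 GB remain.
Put 37 GB in drive 8; 27 GB remain.
Put 39 GB in drive 9; 25 GB remain.
Put 42 GB in drive 10; 22 GB remain.
Put 15 GB in drive 6; 3 GB remain.
Put 36 GB in drive 11; 28 GB remain.
Put 6 GB in drive 10; 16 GB remain.
Final drives: [47,6,11] [16,35,13] [41] [38] [48,16] [46,15] [41] [37] [39] [42,6] [36].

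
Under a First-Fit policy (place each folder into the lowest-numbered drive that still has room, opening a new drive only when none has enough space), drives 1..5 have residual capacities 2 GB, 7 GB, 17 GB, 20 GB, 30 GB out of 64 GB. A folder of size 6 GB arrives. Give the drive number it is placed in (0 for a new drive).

Drives with room: drive 2 (7 GB), drive 3 (17 GB), drive 4 (20 GB), drive 5 (30 GB).
The first with room is drive 2.

2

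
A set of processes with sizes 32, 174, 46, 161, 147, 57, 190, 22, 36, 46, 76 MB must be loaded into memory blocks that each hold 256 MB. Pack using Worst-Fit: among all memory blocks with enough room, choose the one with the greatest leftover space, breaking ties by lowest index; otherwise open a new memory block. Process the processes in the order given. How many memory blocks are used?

5

32 MB → memory block 1 (remaining 224 MB)
174 MB → memory block 1 (remaining 50 MB)
46 MB → memory block 1 (remaining 4 MB)
161 MB → memory block 2 (remaining 95 MB)
147 MB → memory block 3 (remaining 109 MB)
57 MB → memory block 3 (remaining 52 MB)
190 MB → memory block 4 (remaining 66 MB)
22 MB → memory block 2 (remaining 73 MB)
36 MB → memory block 2 (remaining 37 MB)
46 MB → memory block 4 (remaining 20 MB)
76 MB → memory block 5 (remaining 180 MB)
Final memory blocks: [32,174,46] [161,22,36] [147,57] [190,46] [76].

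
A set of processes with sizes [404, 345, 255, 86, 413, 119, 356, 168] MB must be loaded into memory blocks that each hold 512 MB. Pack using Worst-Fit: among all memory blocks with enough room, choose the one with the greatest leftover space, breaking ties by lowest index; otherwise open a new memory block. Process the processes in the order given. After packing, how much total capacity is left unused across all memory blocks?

memory block 1: place 404 MB, 108 MB left
memory block 2: place 345 MB, 167 MB left
memory block 3: place 255 MB, 257 MB left
memory block 3: place 86 MB, 171 MB left
memory block 4: place 413 MB, 99 MB left
memory block 3: place 119 MB, 52 MB left
memory block 5: place 356 MB, 156 MB left
memory block 6: place 168 MB, 344 MB left
6 memory blocks × 512 MB = 3072 MB; used 2146 MB; unused 926 MB.

926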